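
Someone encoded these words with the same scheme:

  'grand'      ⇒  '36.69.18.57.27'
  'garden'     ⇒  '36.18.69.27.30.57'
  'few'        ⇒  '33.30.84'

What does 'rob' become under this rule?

69.60.21

The formula is n = 3×(alphabet index, a=1) + 15.
For rob: r=18→69, o=15→60, b=2→21.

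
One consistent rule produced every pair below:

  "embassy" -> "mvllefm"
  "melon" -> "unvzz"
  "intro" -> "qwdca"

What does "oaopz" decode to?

The shift increases by 1 at each position, starting from +8: 8, 9, 10, ….
Undoing it on oaopz: o−8=g, a−9=r, o−10=e, p−11=e, z−12=n.

green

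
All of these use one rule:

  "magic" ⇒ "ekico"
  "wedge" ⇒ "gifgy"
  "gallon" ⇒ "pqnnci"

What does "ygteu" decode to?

Read the word backwards and shift each letter +2.
Reversing it on ygteu: shift back: y−2=w, g−2=e, t−2=r, e−2=c, u−2=s → wercs; then reverse → screw.

screw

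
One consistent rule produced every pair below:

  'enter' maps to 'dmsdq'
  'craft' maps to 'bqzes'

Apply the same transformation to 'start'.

rszqs

Compare letters: e→d is +25, n→m is +25, t→s is +25 — a constant shift. Every letter moves 25 places later in the alphabet, wrapping around z→a.
On start: s+25=r, t+25=s, a+25=z, r+25=q, t+25=s.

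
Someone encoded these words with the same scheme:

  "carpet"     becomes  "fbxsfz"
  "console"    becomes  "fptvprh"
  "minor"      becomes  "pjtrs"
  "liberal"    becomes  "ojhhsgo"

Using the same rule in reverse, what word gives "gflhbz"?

defeat

It's a Vigenère-style cipher with numeric key [3,1,6]: position i shifts by key[i mod 3].
Undoing it on gflhbz: g−3=d, f−1=e, l−6=f, h−3=e, b−1=a, z−6=t.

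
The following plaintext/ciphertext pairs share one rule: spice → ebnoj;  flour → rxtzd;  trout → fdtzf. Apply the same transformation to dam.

pfy

The shift depends on letter class: consonant s→e is +12, but vowel i→n is +5. Two shifts are in play — +5 for a/e/i/o/u, +12 for every other letter.
On dam: d(cons)+12=p, a(vowel)+5=f, m(cons)+12=y.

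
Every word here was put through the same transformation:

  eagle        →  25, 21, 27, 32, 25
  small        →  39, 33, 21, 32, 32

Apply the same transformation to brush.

e is letter #5 and maps to 25: an offset of 20. The number is (letter's place in the alphabet, a=1) + 20.
Applying it to brush: b=2→22, r=18→38, u=21→41, s=19→39, h=8→28.

22, 38, 41, 39, 28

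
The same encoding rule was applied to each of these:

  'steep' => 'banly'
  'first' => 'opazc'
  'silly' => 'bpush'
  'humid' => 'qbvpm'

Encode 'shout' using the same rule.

It's a Vigenère-style cipher with numeric key [9,7]: position i shifts by key[i mod 2].
Applying it to shout: s+9=b, h+7=o, o+9=x, u+7=b, t+9=c.

boxbc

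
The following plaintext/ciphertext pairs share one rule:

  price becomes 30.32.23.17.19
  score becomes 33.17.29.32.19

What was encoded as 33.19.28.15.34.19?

p is letter #16 and maps to 30: an offset of 14. Letters become their 1-based position plus 14 (so a→15, b→16, …).
Reversing it on 33.19.28.15.34.19: 33→(33−14)÷1=19=s, 19→(19−14)÷1=5=e, 28→(28−14)÷1=14=n, 15→(15−14)÷1=1=a, 34→(34−14)÷1=20=t, 19→(19−14)÷1=5=e.

senate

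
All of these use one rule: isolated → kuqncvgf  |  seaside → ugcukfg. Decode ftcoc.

Compare letters: i→k is +2, s→u is +2, o→q is +2 — a constant shift. It's a constant shift of +2 (ROT2).
Decoding ftcoc: f−2=d, t−2=r, c−2=a, o−2=m, c−2=a.

drama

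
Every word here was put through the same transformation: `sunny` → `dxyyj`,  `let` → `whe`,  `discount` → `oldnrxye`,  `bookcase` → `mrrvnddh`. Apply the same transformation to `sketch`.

The shift depends on letter class: consonant s→d is +11, but vowel u→x is +3. Two shifts are in play — +3 for a/e/i/o/u, +11 for every other letter.
For sketch: s(cons)+11=d, k(cons)+11=v, e(vowel)+3=h, t(cons)+11=e, c(cons)+11=n, h(cons)+11=s.

dvhens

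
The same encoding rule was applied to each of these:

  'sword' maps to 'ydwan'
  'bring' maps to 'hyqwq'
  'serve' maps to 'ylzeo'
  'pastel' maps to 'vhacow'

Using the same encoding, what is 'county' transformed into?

ivcwdj

The shift increases by 1 at each position, starting from +6: 6, 7, 8, ….
On county: c+6=i, o+7=v, u+8=c, n+9=w, t+10=d, y+11=j.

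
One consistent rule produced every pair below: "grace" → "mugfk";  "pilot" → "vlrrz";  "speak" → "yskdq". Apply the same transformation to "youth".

Shifts by position in grace: pos 0: g→m (+6), pos 1: r→u (+3), pos 2: a→g (+6), pos 3: c→f (+3) — repeating every 2. It's a Vigenère-style cipher with numeric key [6,3]: position i shifts by key[i mod 2].
Applying it to youth: y+6=e, o+3=r, u+6=a, t+3=w, h+6=n.

erawn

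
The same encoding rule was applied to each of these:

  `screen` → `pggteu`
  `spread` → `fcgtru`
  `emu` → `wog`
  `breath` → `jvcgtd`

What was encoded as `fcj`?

The output letters match the input read backwards, each shifted +2: screen reversed is neercs. Two steps: reverse the string, then apply a Caesar shift of +2.
Undoing it on fcj: shift back: f−2=d, c−2=a, j−2=h → dah; then reverse → had.

had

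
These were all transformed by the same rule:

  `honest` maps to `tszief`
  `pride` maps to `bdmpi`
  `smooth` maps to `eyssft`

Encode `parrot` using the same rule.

The shift depends on letter class: consonant h→t is +12, but vowel o→s is +4. Two shifts are in play — +4 for a/e/i/o/u, +12 for every other letter.
On parrot: p(cons)+12=b, a(vowel)+4=e, r(cons)+12=d, r(cons)+12=d, o(vowel)+4=s, t(cons)+12=f.

beddsf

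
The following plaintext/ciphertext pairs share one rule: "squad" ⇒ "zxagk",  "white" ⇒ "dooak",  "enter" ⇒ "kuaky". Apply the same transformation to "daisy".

kgozf

Vowels shift forward by 6 and consonants shift forward by 7.
For daisy: d(cons)+7=k, a(vowel)+6=g, i(vowel)+6=o, s(cons)+7=z, y(cons)+7=f.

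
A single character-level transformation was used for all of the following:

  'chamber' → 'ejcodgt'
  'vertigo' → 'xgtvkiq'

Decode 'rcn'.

Compare letters: c→e is +2, h→j is +2, a→c is +2 — a constant shift. It's a constant shift of +2 (ROT2).
Decoding rcn: r−2=p, c−2=a, n−2=l.

pal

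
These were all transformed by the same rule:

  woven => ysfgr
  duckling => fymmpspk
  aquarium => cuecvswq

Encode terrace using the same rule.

vibtemg

Shifts by position in woven: pos 0: w→y (+2), pos 1: o→s (+4), pos 2: v→f (+10), pos 3: e→g (+2), pos 4: n→r (+4) — repeating every 3. It's a Vigenère-style cipher with numeric key [2,4,10]: position i shifts by key[i mod 3].
For terrace: t+2=v, e+4=i, r+10=b, r+2=t, a+4=e, c+10=m, e+2=g.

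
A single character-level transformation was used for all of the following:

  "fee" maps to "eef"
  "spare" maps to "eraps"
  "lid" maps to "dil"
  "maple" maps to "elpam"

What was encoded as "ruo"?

our

The word is simply reversed.
Reversing it on ruo: then reverse → our.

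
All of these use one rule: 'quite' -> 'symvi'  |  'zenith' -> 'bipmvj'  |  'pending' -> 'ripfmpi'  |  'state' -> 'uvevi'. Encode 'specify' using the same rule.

uriemha

The shift depends on letter class: consonant q→s is +2, but vowel u→y is +4. Two shifts are in play — +4 for a/e/i/o/u, +2 for every other letter.
Applying it to specify: s(cons)+2=u, p(cons)+2=r, e(vowel)+4=i, c(cons)+2=e, i(vowel)+4=m, f(cons)+2=h, y(cons)+2=a.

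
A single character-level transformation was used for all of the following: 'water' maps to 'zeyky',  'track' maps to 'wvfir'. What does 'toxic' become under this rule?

wscoj

In water: w→z is +3, a→e is +4, t→y is +5, e→k is +6 — the shift increases by 1 each position. The shift increases by 1 at each position, starting from +3: 3, 4, 5, ….
For toxic: t+3=w, o+4=s, x+5=c, i+6=o, c+7=j.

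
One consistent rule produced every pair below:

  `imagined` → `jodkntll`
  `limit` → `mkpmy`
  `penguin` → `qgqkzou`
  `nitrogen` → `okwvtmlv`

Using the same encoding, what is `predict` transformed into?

qthhnia

The shift increases by 1 at each position, starting from +1: 1, 2, 3, ….
For predict: p+1=q, r+2=t, e+3=h, d+4=h, i+5=n, c+6=i, t+7=a.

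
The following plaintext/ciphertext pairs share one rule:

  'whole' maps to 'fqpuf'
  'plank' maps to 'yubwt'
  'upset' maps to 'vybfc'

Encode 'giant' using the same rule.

pjbwc

Vowels shift forward by 1 and consonants shift forward by 9.
For giant: g(cons)+9=p, i(vowel)+1=j, a(vowel)+1=b, n(cons)+9=w, t(cons)+9=c.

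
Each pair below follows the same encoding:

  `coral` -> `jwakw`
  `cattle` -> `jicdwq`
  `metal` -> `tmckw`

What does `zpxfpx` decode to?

shovel

In coral: c→j is +7, o→w is +8, r→a is +9, a→k is +10 — the shift increases by 1 each position. Each letter shifts forward by (position + 7), i.e. 7, 8, 9, … — the shift grows by one for each successive letter.
Reversing it on zpxfpx: z−7=s, p−8=h, x−9=o, f−10=v, p−11=e, x−12=l.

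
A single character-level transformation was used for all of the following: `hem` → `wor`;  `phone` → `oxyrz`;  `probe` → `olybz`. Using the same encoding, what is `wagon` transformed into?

xyqkg

The output letters match the input read backwards, each shifted +10: hem reversed is meh. Two steps: reverse the string, then apply a Caesar shift of +10.
Applying it to wagon: reverse → nogaw; then shift: n+10=x, o+10=y, g+10=q, a+10=k, w+10=g.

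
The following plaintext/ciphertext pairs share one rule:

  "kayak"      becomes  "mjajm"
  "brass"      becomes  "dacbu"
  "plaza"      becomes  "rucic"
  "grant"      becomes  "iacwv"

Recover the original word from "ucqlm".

stock

It's a Vigenère-style cipher with numeric key [2,9]: position i shifts by key[i mod 2].
Decoding ucqlm: u−2=s, c−9=t, q−2=o, l−9=c, m−2=k.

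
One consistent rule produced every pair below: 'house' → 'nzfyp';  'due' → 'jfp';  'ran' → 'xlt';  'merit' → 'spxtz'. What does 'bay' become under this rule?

The shift depends on letter class: consonant h→n is +6, but vowel o→z is +11. Vowels shift forward by 11 and consonants shift forward by 6.
For bay: b(cons)+6=h, a(vowel)+11=l, y(cons)+6=e.

hle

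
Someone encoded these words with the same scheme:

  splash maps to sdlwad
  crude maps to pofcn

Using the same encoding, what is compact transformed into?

enlaxzn

Two steps: reverse the string, then apply a Caesar shift of +11.
For compact: reverse → tcapmoc; then shift: t+11=e, c+11=n, a+11=l, p+11=a, m+11=x, o+11=z, c+11=n.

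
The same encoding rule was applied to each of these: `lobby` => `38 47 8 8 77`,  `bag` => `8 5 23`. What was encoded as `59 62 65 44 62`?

stunt

l(#12)→38 and o(#15)→47: differences scale by 3, so n = 3·pos + 2. With a=1..z=26, the number is 3·pos + 2.
Undoing it on 59 62 65 44 62: 59→(59−2)÷3=19=s, 62→(62−2)÷3=20=t, 65→(65−2)÷3=21=u, 44→(44−2)÷3=14=n, 62→(62−2)÷3=20=t.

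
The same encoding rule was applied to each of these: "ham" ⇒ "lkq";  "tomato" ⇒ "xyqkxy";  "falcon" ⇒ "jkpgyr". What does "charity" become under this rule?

The shift depends on letter class: consonant h→l is +4, but vowel a→k is +10. The rule splits by letter class: vowels +10, consonants +4.
For charity: c(cons)+4=g, h(cons)+4=l, a(vowel)+10=k, r(cons)+4=v, i(vowel)+10=s, t(cons)+4=x, y(cons)+4=c.

glkvsxc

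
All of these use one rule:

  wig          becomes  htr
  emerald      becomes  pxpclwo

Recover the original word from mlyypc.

Compare letters: w→h is +11, i→t is +11, g→r is +11 — a constant shift. Every letter moves 11 places later in the alphabet, wrapping around z→a.
Undoing it on mlyypc: m−11=b, l−11=a, y−11=n, y−11=n, p−11=e, c−11=r.

banner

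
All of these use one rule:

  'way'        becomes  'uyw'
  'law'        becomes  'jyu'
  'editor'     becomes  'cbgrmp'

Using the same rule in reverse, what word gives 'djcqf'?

flesh

Compare letters: w→u is +24, a→y is +24, y→w is +24 — a constant shift. It's a constant shift of +24 (ROT24).
Decoding djcqf: d−24=f, j−24=l, c−24=e, q−24=s, f−24=h.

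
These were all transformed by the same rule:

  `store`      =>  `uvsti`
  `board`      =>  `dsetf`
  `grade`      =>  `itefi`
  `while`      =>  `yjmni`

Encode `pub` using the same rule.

ryd

The shift depends on letter class: consonant s→u is +2, but vowel o→s is +4. Two shifts are in play — +4 for a/e/i/o/u, +2 for every other letter.
On pub: p(cons)+2=r, u(vowel)+4=y, b(cons)+2=d.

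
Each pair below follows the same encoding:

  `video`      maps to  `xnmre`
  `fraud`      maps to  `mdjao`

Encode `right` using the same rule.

cqpra

The output letters match the input read backwards, each shifted +9: video reversed is oediv. Two steps: reverse the string, then apply a Caesar shift of +9.
Applying it to right: reverse → thgir; then shift: t+9=c, h+9=q, g+9=p, i+9=r, r+9=a.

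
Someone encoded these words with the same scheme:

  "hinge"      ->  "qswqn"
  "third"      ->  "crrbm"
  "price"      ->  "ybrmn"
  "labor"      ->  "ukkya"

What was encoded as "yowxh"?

Shifts by position in hinge: pos 0: h→q (+9), pos 1: i→s (+10), pos 2: n→w (+9), pos 3: g→q (+10) — repeating every 2. The shifts repeat in a cycle of length 2: positions 0,1,… shift by +9, +10, then the pattern repeats.
Undoing it on yowxh: y−9=p, o−10=e, w−9=n, x−10=n, h−9=y.

penny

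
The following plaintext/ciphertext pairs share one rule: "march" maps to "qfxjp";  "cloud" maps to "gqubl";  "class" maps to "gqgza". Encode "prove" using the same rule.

In march: m→q is +4, a→f is +5, r→x is +6, c→j is +7 — the shift increases by 1 each position. Each letter shifts forward by (position + 4), i.e. 4, 5, 6, … — the shift grows by one for each successive letter.
On prove: p+4=t, r+5=w, o+6=u, v+7=c, e+8=m.

twucm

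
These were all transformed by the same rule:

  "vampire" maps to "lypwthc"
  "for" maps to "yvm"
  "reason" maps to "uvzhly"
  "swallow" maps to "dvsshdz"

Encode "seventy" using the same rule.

The output letters match the input read backwards, each shifted +7: vampire reversed is eripmav. The word is reversed, then every letter is shifted forward by 7.
Applying it to seventy: reverse → ytneves; then shift: y+7=f, t+7=a, n+7=u, e+7=l, v+7=c, e+7=l, s+7=z.

faulclz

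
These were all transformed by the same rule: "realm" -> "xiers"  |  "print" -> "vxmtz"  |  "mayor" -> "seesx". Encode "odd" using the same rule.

sjj

The shift depends on letter class: consonant r→x is +6, but vowel e→i is +4. Vowels shift forward by 4 and consonants shift forward by 6.
Applying it to odd: o(vowel)+4=s, d(cons)+6=j, d(cons)+6=j.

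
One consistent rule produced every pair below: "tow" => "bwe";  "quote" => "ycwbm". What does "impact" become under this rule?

Compare letters: t→b is +8, o→w is +8, w→e is +8 — a constant shift. Each letter is shifted forward by 8 in the alphabet (a Caesar shift of +8).
Applying it to impact: i+8=q, m+8=u, p+8=x, a+8=i, c+8=k, t+8=b.

quxikb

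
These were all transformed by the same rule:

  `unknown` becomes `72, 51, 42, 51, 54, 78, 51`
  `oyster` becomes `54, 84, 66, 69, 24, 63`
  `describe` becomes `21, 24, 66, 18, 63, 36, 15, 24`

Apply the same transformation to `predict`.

57, 63, 24, 21, 36, 18, 69

u(#21)→72 and n(#14)→51: differences scale by 3, so n = 3·pos + 9. With a=1..z=26, the number is 3·pos + 9.
On predict: p=16→57, r=18→63, e=5→24, d=4→21, i=9→36, c=3→18, t=20→69.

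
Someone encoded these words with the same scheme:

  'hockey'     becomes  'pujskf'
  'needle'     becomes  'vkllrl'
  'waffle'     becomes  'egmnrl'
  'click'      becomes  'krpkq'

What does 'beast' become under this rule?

Shifts by position in hockey: pos 0: h→p (+8), pos 1: o→u (+6), pos 2: c→j (+7), pos 3: k→s (+8), pos 4: e→k (+6), pos 5: y→f (+7) — repeating every 3. The shifts repeat in a cycle of length 3: positions 0,1,… shift by +8, +6, +7, then the pattern repeats.
On beast: b+8=j, e+6=k, a+7=h, s+8=a, t+6=z.

jkhaz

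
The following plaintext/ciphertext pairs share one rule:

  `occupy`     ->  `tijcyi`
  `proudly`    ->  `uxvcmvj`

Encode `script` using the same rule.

xiyqyd

In occupy: o→t is +5, c→i is +6, c→j is +7, u→c is +8 — the shift increases by 1 each position. The shift increases by 1 at each position, starting from +5: 5, 6, 7, ….
On script: s+5=x, c+6=i, r+7=y, i+8=q, p+9=y, t+10=d.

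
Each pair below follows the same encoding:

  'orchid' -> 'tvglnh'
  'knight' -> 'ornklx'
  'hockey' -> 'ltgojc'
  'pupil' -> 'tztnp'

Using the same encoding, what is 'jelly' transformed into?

The shift depends on letter class: consonant r→v is +4, but vowel o→t is +5. The rule splits by letter class: vowels +5, consonants +4.
For jelly: j(cons)+4=n, e(vowel)+5=j, l(cons)+4=p, l(cons)+4=p, y(cons)+4=c.

njppc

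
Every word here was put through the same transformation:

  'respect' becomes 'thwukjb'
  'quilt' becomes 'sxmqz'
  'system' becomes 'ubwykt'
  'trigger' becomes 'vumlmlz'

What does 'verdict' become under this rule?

The shift increases by 1 at each position, starting from +2: 2, 3, 4, ….
For verdict: v+2=x, e+3=h, r+4=v, d+5=i, i+6=o, c+7=j, t+8=b.

xhviojb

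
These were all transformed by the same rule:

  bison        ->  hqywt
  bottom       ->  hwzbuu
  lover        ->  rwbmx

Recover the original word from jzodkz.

The shifts repeat in a cycle of length 2: positions 0,1,… shift by +6, +8, then the pattern repeats.
Undoing it on jzodkz: j−6=d, z−8=r, o−6=i, d−8=v, k−6=e, z−8=r.

driver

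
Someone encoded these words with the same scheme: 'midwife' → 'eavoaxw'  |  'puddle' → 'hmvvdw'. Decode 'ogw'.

Compare letters: m→e is +18, i→a is +18, d→v is +18 — a constant shift. Every letter moves 18 places later in the alphabet, wrapping around z→a.
Undoing it on ogw: o−18=w, g−18=o, w−18=e.

woe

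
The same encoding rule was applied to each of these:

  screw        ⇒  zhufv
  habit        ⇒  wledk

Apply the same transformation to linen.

Read the word backwards and shift each letter +3.
For linen: reverse → nenil; then shift: n+3=q, e+3=h, n+3=q, i+3=l, l+3=o.

qhqlo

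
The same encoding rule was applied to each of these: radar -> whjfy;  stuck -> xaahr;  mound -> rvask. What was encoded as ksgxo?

flash

Shifts by position in radar: pos 0: r→w (+5), pos 1: a→h (+7), pos 2: d→j (+6), pos 3: a→f (+5), pos 4: r→y (+7) — repeating every 3. The shifts repeat in a cycle of length 3: positions 0,1,… shift by +5, +7, +6, then the pattern repeats.
Reversing it on ksgxo: k−5=f, s−7=l, g−6=a, x−5=s, o−7=h.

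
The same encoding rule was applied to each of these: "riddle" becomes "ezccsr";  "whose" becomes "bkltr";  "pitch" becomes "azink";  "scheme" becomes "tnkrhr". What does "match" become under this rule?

hjink

r(17)→e(4) and i(8)→z(25) fit y≡15x+9 (mod 26); the inverse of 15 mod 26 is 7. Each letter's alphabet position (a=0..z=25) is mapped through 15·x+9 mod 26 — an affine cipher.
On match: m(12)→15·12+9≡7=h; a(0)→15·0+9≡9=j; t(19)→15·19+9≡8=i; c(2)→15·2+9≡13=n; h(7)→15·7+9≡10=k (all mod 26).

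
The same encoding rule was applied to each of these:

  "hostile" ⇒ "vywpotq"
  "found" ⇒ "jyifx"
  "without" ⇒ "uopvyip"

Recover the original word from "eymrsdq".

h(7)→v(21) and o(14)→y(24) fit y≡19x+18 (mod 26); the inverse of 19 mod 26 is 11. Each letter's alphabet position (a=0..z=25) is mapped through 19·x+18 mod 26 — an affine cipher.
Reversing it on eymrsdq: e(4)→11·(4−18)≡2=c; y(24)→11·(24−18)≡14=o; m(12)→11·(12−18)≡12=m; r(17)→11·(17−18)≡15=p; s(18)→11·(18−18)≡0=a; d(3)→11·(3−18)≡17=r; q(16)→11·(16−18)≡4=e (all mod 26).

compare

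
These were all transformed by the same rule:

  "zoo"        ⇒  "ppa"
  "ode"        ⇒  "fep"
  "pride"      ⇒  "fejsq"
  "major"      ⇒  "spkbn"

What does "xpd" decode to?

cow

Read the word backwards and shift each letter +1.
Undoing it on xpd: shift back: x−1=w, p−1=o, d−1=c → woc; then reverse → cow.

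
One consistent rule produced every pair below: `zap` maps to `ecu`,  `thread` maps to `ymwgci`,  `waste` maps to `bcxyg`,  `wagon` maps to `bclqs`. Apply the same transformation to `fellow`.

The shift depends on letter class: consonant z→e is +5, but vowel a→c is +2. The rule splits by letter class: vowels +2, consonants +5.
For fellow: f(cons)+5=k, e(vowel)+2=g, l(cons)+5=q, l(cons)+5=q, o(vowel)+2=q, w(cons)+5=b.

kgqqqb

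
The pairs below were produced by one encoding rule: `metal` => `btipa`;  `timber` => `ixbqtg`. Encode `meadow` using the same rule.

Compare letters: m→b is +15, e→t is +15, t→i is +15 — a constant shift. It's a constant shift of +15 (ROT15).
On meadow: m+15=b, e+15=t, a+15=p, d+15=s, o+15=d, w+15=l.

btpsdl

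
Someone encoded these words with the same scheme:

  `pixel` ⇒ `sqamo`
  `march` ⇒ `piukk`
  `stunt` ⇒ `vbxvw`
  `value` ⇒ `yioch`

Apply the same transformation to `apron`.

dxuwq

It's a Vigenère-style cipher with numeric key [3,8]: position i shifts by key[i mod 2].
Applying it to apron: a+3=d, p+8=x, r+3=u, o+8=w, n+3=q.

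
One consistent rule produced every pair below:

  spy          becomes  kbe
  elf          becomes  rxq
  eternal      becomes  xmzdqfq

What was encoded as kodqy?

The word is reversed, then every letter is shifted forward by 12.
Decoding kodqy: shift back: k−12=y, o−12=c, d−12=r, q−12=e, y−12=m → ycrem; then reverse → mercy.

mercy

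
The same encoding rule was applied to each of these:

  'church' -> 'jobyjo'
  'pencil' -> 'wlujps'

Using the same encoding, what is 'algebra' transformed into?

Each letter is shifted forward by 7 in the alphabet (a Caesar shift of +7).
For algebra: a+7=h, l+7=s, g+7=n, e+7=l, b+7=i, r+7=y, a+7=h.

hsnliyh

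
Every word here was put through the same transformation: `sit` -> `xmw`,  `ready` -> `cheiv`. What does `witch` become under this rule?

The output letters match the input read backwards, each shifted +4: sit reversed is tis. The word is reversed, then every letter is shifted forward by 4.
Applying it to witch: reverse → hctiw; then shift: h+4=l, c+4=g, t+4=x, i+4=m, w+4=a.

lgxma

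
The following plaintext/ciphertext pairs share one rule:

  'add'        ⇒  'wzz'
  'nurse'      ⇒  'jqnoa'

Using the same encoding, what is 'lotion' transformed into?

hkpekj

It's a constant shift of +22 (ROT22).
For lotion: l+22=h, o+22=k, t+22=p, i+22=e, o+22=k, n+22=j.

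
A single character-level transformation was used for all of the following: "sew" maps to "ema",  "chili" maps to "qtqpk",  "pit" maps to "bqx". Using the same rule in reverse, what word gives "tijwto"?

The output letters match the input read backwards, each shifted +8: sew reversed is wes. The word is reversed, then every letter is shifted forward by 8.
Decoding tijwto: shift back: t−8=l, i−8=a, j−8=b, w−8=o, t−8=l, o−8=g → labolg; then reverse → global.

global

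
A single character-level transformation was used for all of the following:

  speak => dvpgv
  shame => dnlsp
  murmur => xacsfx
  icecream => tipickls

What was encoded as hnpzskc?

Shifts by position in speak: pos 0: s→d (+11), pos 1: p→v (+6), pos 2: e→p (+11), pos 3: a→g (+6) — repeating every 2. It's a Vigenère-style cipher with numeric key [11,6]: position i shifts by key[i mod 2].
Undoing it on hnpzskc: h−11=w, n−6=h, p−11=e, z−6=t, s−11=h, k−6=e, c−11=r.

whether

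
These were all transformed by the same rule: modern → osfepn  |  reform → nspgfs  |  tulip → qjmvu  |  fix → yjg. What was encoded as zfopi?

honey

The output letters match the input read backwards, each shifted +1: modern reversed is nredom. The word is reversed, then every letter is shifted forward by 1.
Reversing it on zfopi: shift back: z−1=y, f−1=e, o−1=n, p−1=o, i−1=h → yenoh; then reverse → honey.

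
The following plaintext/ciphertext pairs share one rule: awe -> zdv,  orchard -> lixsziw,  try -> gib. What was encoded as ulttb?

foggy

Each pair mirrors across the alphabet (a↔z, w↔d, e↔v): positions sum to 25. Letters are reflected about the middle of the alphabet (position → 25−position): Atbash.
Undoing it on ulttb: u↔f, l↔o, t↔g, t↔g, b↔y.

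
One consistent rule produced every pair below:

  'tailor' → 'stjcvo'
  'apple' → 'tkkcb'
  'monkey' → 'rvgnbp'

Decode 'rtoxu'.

Each letter's alphabet position (a=0..z=25) is mapped through 15·x+19 mod 26 — an affine cipher.
Undoing it on rtoxu: r(17)→7·(17−19)≡12=m; t(19)→7·(19−19)≡0=a; o(14)→7·(14−19)≡17=r; x(23)→7·(23−19)≡2=c; u(20)→7·(20−19)≡7=h (all mod 26).

march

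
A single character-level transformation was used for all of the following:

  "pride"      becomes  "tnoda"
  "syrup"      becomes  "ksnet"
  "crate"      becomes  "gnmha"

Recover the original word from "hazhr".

tenth

p(15)→t(19) and r(17)→n(13) fit y≡23x+12 (mod 26); the inverse of 23 mod 26 is 17. Each letter's alphabet position (a=0..z=25) is mapped through 23·x+12 mod 26 — an affine cipher.
Reversing it on hazhr: h(7)→17·(7−12)≡19=t; a(0)→17·(0−12)≡4=e; z(25)→17·(25−12)≡13=n; h(7)→17·(7−12)≡19=t; r(17)→17·(17−12)≡7=h (all mod 26).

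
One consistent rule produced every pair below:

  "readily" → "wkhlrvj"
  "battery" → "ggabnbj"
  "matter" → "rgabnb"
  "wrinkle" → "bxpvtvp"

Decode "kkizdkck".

In readily: r→w is +5, e→k is +6, a→h is +7, d→l is +8 — the shift increases by 1 each position. Each letter shifts forward by (position + 5), i.e. 5, 6, 7, … — the shift grows by one for each successive letter.
Reversing it on kkizdkck: k−5=f, k−6=e, i−7=b, z−8=r, d−9=u, k−10=a, c−11=r, k−12=y.

february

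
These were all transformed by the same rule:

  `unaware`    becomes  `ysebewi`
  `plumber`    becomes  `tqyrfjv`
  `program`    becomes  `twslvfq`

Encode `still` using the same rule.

A repeating key of period 2 is used — shifts +4, +5 over and over.
On still: s+4=w, t+5=y, i+4=m, l+5=q, l+4=p.

wymqp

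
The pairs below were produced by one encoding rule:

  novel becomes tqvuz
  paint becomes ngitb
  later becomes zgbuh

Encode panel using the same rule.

ngtuz

n(13)→t(19) and o(14)→q(16) fit y≡23x+6 (mod 26); the inverse of 23 mod 26 is 17. Treating letters as 0–25, the rule is x ↦ 23x + 6 (mod 26).
Applying it to panel: p(15)→23·15+6≡13=n; a(0)→23·0+6≡6=g; n(13)→23·13+6≡19=t; e(4)→23·4+6≡20=u; l(11)→23·11+6≡25=z (all mod 26).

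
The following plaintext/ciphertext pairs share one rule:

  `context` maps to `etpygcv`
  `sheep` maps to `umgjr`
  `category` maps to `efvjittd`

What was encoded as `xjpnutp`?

Shifts by position in context: pos 0: c→e (+2), pos 1: o→t (+5), pos 2: n→p (+2), pos 3: t→y (+5) — repeating every 2. A repeating key of period 2 is used — shifts +2, +5 over and over.
Undoing it on xjpnutp: x−2=v, j−5=e, p−2=n, n−5=i, u−2=s, t−5=o, p−2=n.

venison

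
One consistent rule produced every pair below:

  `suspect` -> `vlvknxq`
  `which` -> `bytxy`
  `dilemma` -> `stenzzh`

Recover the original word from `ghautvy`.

varnish

s(18)→v(21) and u(20)→l(11) fit y≡21x+7 (mod 26); the inverse of 21 mod 26 is 5. Each letter's alphabet position (a=0..z=25) is mapped through 21·x+7 mod 26 — an affine cipher.
Reversing it on ghautvy: g(6)→5·(6−7)≡21=v; h(7)→5·(7−7)≡0=a; a(0)→5·(0−7)≡17=r; u(20)→5·(20−7)≡13=n; t(19)→5·(19−7)≡8=i; v(21)→5·(21−7)≡18=s; y(24)→5·(24−7)≡7=h (all mod 26).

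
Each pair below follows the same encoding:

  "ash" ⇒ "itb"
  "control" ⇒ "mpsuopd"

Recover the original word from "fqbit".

The output letters match the input read backwards, each shifted +1: ash reversed is hsa. The word is reversed, then every letter is shifted forward by 1.
Decoding fqbit: shift back: f−1=e, q−1=p, b−1=a, i−1=h, t−1=s → epahs; then reverse → shape.

shape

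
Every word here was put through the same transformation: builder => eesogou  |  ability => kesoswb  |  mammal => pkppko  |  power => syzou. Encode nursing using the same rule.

The shift depends on letter class: consonant b→e is +3, but vowel u→e is +10. The rule splits by letter class: vowels +10, consonants +3.
For nursing: n(cons)+3=q, u(vowel)+10=e, r(cons)+3=u, s(cons)+3=v, i(vowel)+10=s, n(cons)+3=q, g(cons)+3=j.

qeuvsqj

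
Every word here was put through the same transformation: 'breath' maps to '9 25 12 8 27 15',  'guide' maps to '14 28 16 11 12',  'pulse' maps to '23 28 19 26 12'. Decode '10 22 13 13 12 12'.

coffee

b is letter #2 and maps to 9: an offset of 7. Each letter is replaced by its alphabet position (a=1..z=26) + 7.
Undoing it on 10 22 13 13 12 12: 10→(10−7)÷1=3=c, 22→(22−7)÷1=15=o, 13→(13−7)÷1=6=f, 13→(13−7)÷1=6=f, 12→(12−7)÷1=5=e, 12→(12−7)÷1=5=e.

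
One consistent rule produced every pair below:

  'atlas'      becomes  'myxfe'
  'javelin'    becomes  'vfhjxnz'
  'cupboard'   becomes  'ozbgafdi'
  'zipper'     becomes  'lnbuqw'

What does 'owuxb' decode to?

A repeating key of period 2 is used — shifts +12, +5 over and over.
Undoing it on owuxb: o−12=c, w−5=r, u−12=i, x−5=s, b−12=p.

crisp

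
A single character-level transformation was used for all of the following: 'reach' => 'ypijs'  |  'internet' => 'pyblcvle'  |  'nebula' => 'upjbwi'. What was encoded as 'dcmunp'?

wrench

Shifts by position in reach: pos 0: r→y (+7), pos 1: e→p (+11), pos 2: a→i (+8), pos 3: c→j (+7), pos 4: h→s (+11) — repeating every 3. The shifts repeat in a cycle of length 3: positions 0,1,… shift by +7, +11, +8, then the pattern repeats.
Undoing it on dcmunp: d−7=w, c−11=r, m−8=e, u−7=n, n−11=c, p−8=h.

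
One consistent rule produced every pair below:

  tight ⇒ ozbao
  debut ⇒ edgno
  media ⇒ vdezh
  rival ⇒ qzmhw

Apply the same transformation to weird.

Each letter's alphabet position (a=0..z=25) is mapped through 25·x+7 mod 26 — an affine cipher.
Applying it to weird: w(22)→25·22+7≡11=l; e(4)→25·4+7≡3=d; i(8)→25·8+7≡25=z; r(17)→25·17+7≡16=q; d(3)→25·3+7≡4=e (all mod 26).

ldzqe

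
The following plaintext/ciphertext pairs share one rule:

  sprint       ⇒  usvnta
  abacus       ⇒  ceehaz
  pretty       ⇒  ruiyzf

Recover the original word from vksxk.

Each letter shifts forward by (position + 2), i.e. 2, 3, 4, … — the shift grows by one for each successive letter.
Undoing it on vksxk: v−2=t, k−3=h, s−4=o, x−5=s, k−6=e.

those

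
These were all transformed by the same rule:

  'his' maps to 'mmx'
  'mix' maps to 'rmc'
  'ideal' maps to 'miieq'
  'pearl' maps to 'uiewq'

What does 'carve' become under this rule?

hewai

The shift depends on letter class: consonant h→m is +5, but vowel i→m is +4. Two shifts are in play — +4 for a/e/i/o/u, +5 for every other letter.
For carve: c(cons)+5=h, a(vowel)+4=e, r(cons)+5=w, v(cons)+5=a, e(vowel)+4=i.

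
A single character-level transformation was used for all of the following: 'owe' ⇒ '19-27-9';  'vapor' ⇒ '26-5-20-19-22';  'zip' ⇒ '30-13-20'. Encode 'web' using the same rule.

o is letter #15 and maps to 19: an offset of 4. The number is (letter's place in the alphabet, a=1) + 4.
On web: w=23→27, e=5→9, b=2→6.

27-9-6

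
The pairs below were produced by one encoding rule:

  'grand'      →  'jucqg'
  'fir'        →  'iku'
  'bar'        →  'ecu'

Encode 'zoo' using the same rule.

cqq

The shift depends on letter class: consonant g→j is +3, but vowel a→c is +2. Vowels shift forward by 2 and consonants shift forward by 3.
Applying it to zoo: z(cons)+3=c, o(vowel)+2=q, o(vowel)+2=q.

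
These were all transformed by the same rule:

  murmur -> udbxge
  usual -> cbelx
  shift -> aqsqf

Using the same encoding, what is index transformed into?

qwnpj

In murmur: m→u is +8, u→d is +9, r→b is +10, m→x is +11 — the shift increases by 1 each position. Letter i (0-indexed) is shifted by i+8, so successive shifts are 8, 9, 10, ….
For index: i+8=q, n+9=w, d+10=n, e+11=p, x+12=j.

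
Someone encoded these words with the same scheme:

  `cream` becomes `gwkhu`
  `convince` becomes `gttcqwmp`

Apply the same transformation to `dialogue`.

The shift increases by 1 at each position, starting from +4: 4, 5, 6, ….
Applying it to dialogue: d+4=h, i+5=n, a+6=g, l+7=s, o+8=w, g+9=p, u+10=e, e+11=p.

hngswpep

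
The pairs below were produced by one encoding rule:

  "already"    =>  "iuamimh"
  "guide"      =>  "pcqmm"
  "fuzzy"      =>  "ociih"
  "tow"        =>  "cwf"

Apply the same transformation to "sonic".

The shift depends on letter class: consonant l→u is +9, but vowel a→i is +8. The rule splits by letter class: vowels +8, consonants +9.
On sonic: s(cons)+9=b, o(vowel)+8=w, n(cons)+9=w, i(vowel)+8=q, c(cons)+9=l.

bwwql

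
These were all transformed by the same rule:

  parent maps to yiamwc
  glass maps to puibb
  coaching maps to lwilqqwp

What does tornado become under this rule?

cwawimw

Two shifts are in play — +8 for a/e/i/o/u, +9 for every other letter.
On tornado: t(cons)+9=c, o(vowel)+8=w, r(cons)+9=a, n(cons)+9=w, a(vowel)+8=i, d(cons)+9=m, o(vowel)+8=w.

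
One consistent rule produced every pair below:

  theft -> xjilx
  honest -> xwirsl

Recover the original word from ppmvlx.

The output letters match the input read backwards, each shifted +4: theft reversed is tfeht. Read the word backwards and shift each letter +4.
Undoing it on ppmvlx: shift back: p−4=l, p−4=l, m−4=i, v−4=r, l−4=h, x−4=t → llirht; then reverse → thrill.

thrill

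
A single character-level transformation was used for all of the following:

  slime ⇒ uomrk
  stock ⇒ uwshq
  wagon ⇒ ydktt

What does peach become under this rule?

In slime: s→u is +2, l→o is +3, i→m is +4, m→r is +5 — the shift increases by 1 each position. Each letter shifts forward by (position + 2), i.e. 2, 3, 4, … — the shift grows by one for each successive letter.
For peach: p+2=r, e+3=h, a+4=e, c+5=h, h+6=n.

rhehn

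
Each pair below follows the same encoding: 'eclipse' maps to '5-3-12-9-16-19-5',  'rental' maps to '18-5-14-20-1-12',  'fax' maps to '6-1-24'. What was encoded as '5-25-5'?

e is letter #5 and maps to 5: an offset of 0. Letters become their 1-indexed alphabet positions: a=1 … z=26.
Decoding 5-25-5: 5=e, 25=y, 5=e.

eye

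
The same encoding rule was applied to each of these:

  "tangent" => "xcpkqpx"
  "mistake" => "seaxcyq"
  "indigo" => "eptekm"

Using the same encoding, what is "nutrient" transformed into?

Treating letters as 0–25, the rule is x ↦ 23x + 2 (mod 26).
For nutrient: n(13)→23·13+2≡15=p; u(20)→23·20+2≡20=u; t(19)→23·19+2≡23=x; r(17)→23·17+2≡3=d; i(8)→23·8+2≡4=e; e(4)→23·4+2≡16=q; n(13)→23·13+2≡15=p; t(19)→23·19+2≡23=x (all mod 26).

puxdeqpx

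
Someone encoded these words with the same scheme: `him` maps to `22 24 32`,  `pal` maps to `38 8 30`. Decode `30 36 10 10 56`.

lobby

Each letter becomes 2×(its alphabet position, a=1..z=26) + 6.
Decoding 30 36 10 10 56: 30→(30−6)÷2=12=l, 36→(36−6)÷2=15=o, 10→(10−6)÷2=2=b, 10→(10−6)÷2=2=b, 56→(56−6)÷2=25=y.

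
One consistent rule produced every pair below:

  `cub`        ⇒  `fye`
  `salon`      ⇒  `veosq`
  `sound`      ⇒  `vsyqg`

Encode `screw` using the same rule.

The shift depends on letter class: consonant c→f is +3, but vowel u→y is +4. Two shifts are in play — +4 for a/e/i/o/u, +3 for every other letter.
On screw: s(cons)+3=v, c(cons)+3=f, r(cons)+3=u, e(vowel)+4=i, w(cons)+3=z.

vfuiz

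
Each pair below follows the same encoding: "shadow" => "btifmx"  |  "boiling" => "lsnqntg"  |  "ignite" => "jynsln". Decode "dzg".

The output letters match the input read backwards, each shifted +5: shadow reversed is wodahs. The word is reversed, then every letter is shifted forward by 5.
Decoding dzg: shift back: d−5=y, z−5=u, g−5=b → yub; then reverse → buy.

buy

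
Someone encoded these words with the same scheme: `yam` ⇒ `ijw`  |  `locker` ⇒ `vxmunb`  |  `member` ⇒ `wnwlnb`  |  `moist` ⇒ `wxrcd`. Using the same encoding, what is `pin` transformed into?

The rule splits by letter class: vowels +9, consonants +10.
On pin: p(cons)+10=z, i(vowel)+9=r, n(cons)+10=x.

zrx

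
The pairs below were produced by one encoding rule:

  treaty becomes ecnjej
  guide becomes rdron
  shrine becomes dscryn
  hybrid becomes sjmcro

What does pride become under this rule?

acron

The shift depends on letter class: consonant t→e is +11, but vowel e→n is +9. Vowels shift forward by 9 and consonants shift forward by 11.
For pride: p(cons)+11=a, r(cons)+11=c, i(vowel)+9=r, d(cons)+11=o, e(vowel)+9=n.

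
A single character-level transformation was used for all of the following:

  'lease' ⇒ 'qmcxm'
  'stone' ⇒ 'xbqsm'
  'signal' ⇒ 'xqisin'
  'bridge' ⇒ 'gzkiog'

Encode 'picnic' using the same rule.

Shifts by position in lease: pos 0: l→q (+5), pos 1: e→m (+8), pos 2: a→c (+2), pos 3: s→x (+5), pos 4: e→m (+8) — repeating every 3. The shifts repeat in a cycle of length 3: positions 0,1,… shift by +5, +8, +2, then the pattern repeats.
For picnic: p+5=u, i+8=q, c+2=e, n+5=s, i+8=q, c+2=e.

uqesqe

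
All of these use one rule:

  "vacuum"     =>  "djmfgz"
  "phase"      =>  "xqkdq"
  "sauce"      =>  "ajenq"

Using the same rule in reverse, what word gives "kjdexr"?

cattle

In vacuum: v→d is +8, a→j is +9, c→m is +10, u→f is +11 — the shift increases by 1 each position. Each letter shifts forward by (position + 8), i.e. 8, 9, 10, … — the shift grows by one for each successive letter.
Reversing it on kjdexr: k−8=c, j−9=a, d−10=t, e−11=t, x−12=l, r−13=e.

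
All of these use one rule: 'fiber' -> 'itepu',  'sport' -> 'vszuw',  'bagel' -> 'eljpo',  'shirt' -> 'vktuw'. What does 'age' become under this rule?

ljp

The shift depends on letter class: consonant f→i is +3, but vowel i→t is +11. Vowels shift forward by 11 and consonants shift forward by 3.
On age: a(vowel)+11=l, g(cons)+3=j, e(vowel)+11=p.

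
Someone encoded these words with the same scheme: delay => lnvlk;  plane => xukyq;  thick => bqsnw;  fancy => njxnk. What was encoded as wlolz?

In delay: d→l is +8, e→n is +9, l→v is +10, a→l is +11 — the shift increases by 1 each position. Each letter shifts forward by (position + 8), i.e. 8, 9, 10, … — the shift grows by one for each successive letter.
Undoing it on wlolz: w−8=o, l−9=c, o−10=e, l−11=a, z−12=n.

ocean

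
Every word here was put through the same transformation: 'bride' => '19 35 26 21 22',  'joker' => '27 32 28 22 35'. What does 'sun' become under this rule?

36 38 31

Letters become their 1-based position plus 17 (so a→18, b→19, …).
On sun: s=19→36, u=21→38, n=14→31.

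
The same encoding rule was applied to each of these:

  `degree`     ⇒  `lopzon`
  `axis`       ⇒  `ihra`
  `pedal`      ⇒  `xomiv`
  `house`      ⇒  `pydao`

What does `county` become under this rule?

Shifts by position in degree: pos 0: d→l (+8), pos 1: e→o (+10), pos 2: g→p (+9), pos 3: r→z (+8), pos 4: e→o (+10), pos 5: e→n (+9) — repeating every 3. It's a Vigenère-style cipher with numeric key [8,10,9]: position i shifts by key[i mod 3].
Applying it to county: c+8=k, o+10=y, u+9=d, n+8=v, t+10=d, y+9=h.

kydvdh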